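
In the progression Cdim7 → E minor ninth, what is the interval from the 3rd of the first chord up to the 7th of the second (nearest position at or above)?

major seventh

Cdim7 has Eb as its 3rd, and E minor ninth has D as its 7th.
From Eb to D is 11 semitones, exactly the major seventh.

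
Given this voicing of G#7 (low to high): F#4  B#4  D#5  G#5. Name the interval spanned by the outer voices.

major ninth

The outer voices are F#4 and G#5.
Counting 9 letters and 14 half steps from F# gives a major ninth.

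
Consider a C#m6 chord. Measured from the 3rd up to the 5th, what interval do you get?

Spelling the chord: C#-E-G#-A#.
3rd = E; 5th = G#.
From E to G# is 4 semitones, exactly the major third.

major third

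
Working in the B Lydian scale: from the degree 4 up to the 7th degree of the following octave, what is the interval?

Spelling the B Lydian scale: B C♯ D♯ E♯ F♯ G♯ A♯.
So we need the interval from E♯ up to A♯.
E♯ up to A♯ spans 11 letter names and 17 semitones — a perfect eleventh.

perfect 11th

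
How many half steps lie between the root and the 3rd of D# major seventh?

The chord tones of D#M7 (D# major seventh) are D#-F##-A#-C##.
D# to F## is a major third: 4 semitones.

4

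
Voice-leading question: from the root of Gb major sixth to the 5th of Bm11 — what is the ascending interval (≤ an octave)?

augmented seventh

Gb major sixth has Gb as its root, and Bm11 has F# as its 5th.
7 letter names make it a seventh; at 12 semitones (a half step wider than major) the quality is augmented.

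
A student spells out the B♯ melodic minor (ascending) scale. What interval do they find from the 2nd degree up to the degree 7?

Spelling the B♯ melodic minor (ascending) scale: B♯ C𝄪 D♯ E♯ F𝄪 G𝄪 A𝄪.
The 2nd degree is C𝄪 and the 7th degree is A𝄪.
From C𝄪 to A𝄪 is 9 semitones, exactly the major sixth.

major sixth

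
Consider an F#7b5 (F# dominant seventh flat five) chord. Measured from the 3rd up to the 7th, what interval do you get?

F#7b5 (F# dominant seventh flat five) is spelled F#-A#-C-E.
The 3rd is A# and the 7th is E.
A# up to E is 6 semitones, a half step narrower than a perfect fifth, so the interval is diminished.
This 3–7 tritone is the characteristic tension at the heart of the dominant sound.

diminished 5th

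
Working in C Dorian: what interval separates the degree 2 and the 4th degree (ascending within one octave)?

C dorian: C D E♭ F G A B♭.
The degree 2 is D and the degree 4 is F.
From D to F: 3 semitones over a third = minor.

minor third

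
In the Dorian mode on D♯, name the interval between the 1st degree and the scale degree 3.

Spelling the Dorian mode on D♯: D♯ E♯ F♯ G♯ A♯ B♯ C♯.
The 1st degree is D♯ and the 3rd scale degree is F♯.
D♯ up to F♯ is 3 semitones, a half step narrower than a major third, so the interval is minor.

minor third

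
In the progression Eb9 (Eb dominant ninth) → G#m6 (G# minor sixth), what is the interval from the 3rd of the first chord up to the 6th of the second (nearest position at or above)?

augmented sixth

Eb9 (Eb dominant ninth) has G as its 3rd, and G#m6 (G# minor sixth) has E# as its 6th.
6 letter names make it a sixth; at 10 semitones (a half step wider than major) the quality is augmented.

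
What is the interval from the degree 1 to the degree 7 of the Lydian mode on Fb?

M7

Spelling the Lydian mode on Fb: Fb Gb Ab Bb Cb Db Eb.
The degree 1 is Fb and the scale degree 7 is Eb.
Counting 7 letters and 11 half steps from Fb gives a major seventh.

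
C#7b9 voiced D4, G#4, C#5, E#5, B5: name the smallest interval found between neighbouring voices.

major 3rd

Adjacent intervals: D4→G#4 = augmented fourth; G#4→C#5 = perfect fourth; C#5→E#5 = major third; E#5→B5 = diminished fifth.
The smallest is C#5 to E#5, a major third (4 semitones).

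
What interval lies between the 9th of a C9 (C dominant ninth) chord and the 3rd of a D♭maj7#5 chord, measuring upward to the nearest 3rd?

C9 (C dominant ninth) has D as its 9th, and D♭maj7#5 has F as its 3rd.
3 letter names make it a third; at 3 semitones (a half step narrower than major) the quality is minor.

minor 3rd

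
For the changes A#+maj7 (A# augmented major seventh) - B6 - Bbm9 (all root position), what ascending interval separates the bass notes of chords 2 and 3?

diminished octave

The roots are B and Bb.
From B to Bb: 11 semitones over an octave = diminished.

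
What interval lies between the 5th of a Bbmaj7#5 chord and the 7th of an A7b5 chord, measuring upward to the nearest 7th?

minor second

Bbmaj7#5 has F# as its 5th, and A7b5 has G as its 7th.
2 letter names make it a second; at 1 semitone (a half step narrower than major) the quality is minor.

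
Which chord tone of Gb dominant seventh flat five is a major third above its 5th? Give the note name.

Spelling the chord: Gb Bb Dbb Fb.
The 5th is Dbb. A major third above Dbb is Fb.
Fb is the chord's 7th.

Fb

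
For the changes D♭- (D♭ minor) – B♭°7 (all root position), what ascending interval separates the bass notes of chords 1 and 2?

The roots are D♭ and B♭.
D♭ up to B♭ spans 6 letter names and 9 semitones — a major sixth.

major sixth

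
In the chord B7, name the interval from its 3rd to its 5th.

The chord tones of B7 are B-D♯-F♯-A.
3rd = D♯; 5th = F♯.
D♯ up to F♯ is 3 semitones, a half step narrower than a major third, so the interval is minor.

minor third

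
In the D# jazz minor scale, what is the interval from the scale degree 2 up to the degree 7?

M6

Spelling the D# jazz minor scale: D# E# F# G# A# B# C##.
Scale degree 2 = E#; 7th degree = C##.
E# up to C## spans 6 letter names and 9 semitones — a major sixth.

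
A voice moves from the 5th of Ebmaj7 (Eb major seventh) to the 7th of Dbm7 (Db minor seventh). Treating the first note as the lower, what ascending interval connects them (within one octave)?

The 5th of Ebmaj7 (Eb major seventh) is Bb; the 7th of Dbm7 (Db minor seventh) is Cb.
From Bb to Cb: 1 semitone over a second = minor.

minor second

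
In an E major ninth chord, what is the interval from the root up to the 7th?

The chord tones of Emaj9 are E G♯ B D♯ F♯.
That puts E below D♯.
Counting 7 letters and 11 half steps from E gives a major seventh.

major 7th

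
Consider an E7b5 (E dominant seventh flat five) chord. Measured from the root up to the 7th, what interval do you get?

minor seventh

E7b5 (E dominant seventh flat five) is spelled E G# Bb D.
That puts E below D.
E up to D is 10 semitones, a half step narrower than a major seventh, so the interval is minor.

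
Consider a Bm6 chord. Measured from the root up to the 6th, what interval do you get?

major 6th

Bm6 is spelled B, D, F#, G#.
That puts B below G#.
Counting 6 letters and 9 half steps from B gives a major sixth.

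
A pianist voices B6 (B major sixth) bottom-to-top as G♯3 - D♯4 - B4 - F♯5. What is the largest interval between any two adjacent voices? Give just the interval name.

minor 6th

Adjacent intervals: G♯3→D♯4 = perfect fifth; D♯4→B4 = minor sixth; B4→F♯5 = perfect fifth.
The largest is D♯4 to B4, a minor sixth (8 semitones).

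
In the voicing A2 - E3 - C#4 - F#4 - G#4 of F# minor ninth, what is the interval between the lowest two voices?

P5

Those voices are A2 and E3.
A up to E spans 5 letter names and 7 semitones — a perfect fifth.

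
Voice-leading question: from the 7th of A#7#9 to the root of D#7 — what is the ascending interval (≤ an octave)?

A#7#9 has G# as its 7th, and D#7 has D# as its root.
G# up to D# spans 5 letter names and 7 semitones — a perfect fifth.

perfect fifth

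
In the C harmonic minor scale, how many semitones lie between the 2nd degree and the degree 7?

The scale is C D E♭ F G A♭ B.
D up to B is a major sixth — 9 semitones.

9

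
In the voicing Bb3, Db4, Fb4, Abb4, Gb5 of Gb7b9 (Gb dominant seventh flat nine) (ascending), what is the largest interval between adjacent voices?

Adjacent intervals: Bb3→Db4 = minor third; Db4→Fb4 = minor third; Fb4→Abb4 = minor third; Abb4→Gb5 = major seventh.
The largest is Abb4 to Gb5, a major seventh (11 semitones).

major 7th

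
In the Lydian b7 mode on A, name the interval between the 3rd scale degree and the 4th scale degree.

major 2nd

A lydian dominant: A B C# D# E F# G.
3rd scale degree = C#; degree 4 = D#.
From C# to D# is 2 semitones, exactly the major second.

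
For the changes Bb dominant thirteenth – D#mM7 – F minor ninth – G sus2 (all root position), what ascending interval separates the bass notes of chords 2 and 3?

The roots are D# and F.
From D# to F: 2 semitones over a third = diminished.

diminished 3rd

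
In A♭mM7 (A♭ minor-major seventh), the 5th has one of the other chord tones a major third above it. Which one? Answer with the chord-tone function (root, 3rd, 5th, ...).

A♭m(maj7) (A♭ minor-major seventh): A♭-C♭-E♭-G.
The 5th is E♭. A major third above E♭ is G.
G is the chord's 7th.

7th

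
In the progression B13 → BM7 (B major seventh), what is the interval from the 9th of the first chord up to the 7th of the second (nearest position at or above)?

The 9th of B13 is C#; the 7th of BM7 (B major seventh) is A#.
C# up to A# spans 6 letter names and 9 semitones — a major sixth.

major sixth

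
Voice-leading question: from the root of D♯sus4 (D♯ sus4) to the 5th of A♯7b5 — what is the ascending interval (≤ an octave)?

m2

The root of D♯sus4 (D♯ sus4) is D♯; the 5th of A♯7b5 is E.
From D♯ to E: 1 semitone over a second = minor.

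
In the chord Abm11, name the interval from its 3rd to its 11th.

major 9th

The chord tones of Abm11 are Ab, Cb, Eb, Gb, Bb, Db.
That puts Cb below Db.
From Cb to Db is 14 semitones, exactly the major ninth.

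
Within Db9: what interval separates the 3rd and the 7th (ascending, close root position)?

diminished 5th

Db9: Db F Ab Cb Eb.
That puts F below Cb.
From F to Cb: 6 semitones over a fifth = diminished.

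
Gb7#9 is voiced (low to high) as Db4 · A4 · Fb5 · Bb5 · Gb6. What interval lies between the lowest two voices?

Those voices are Db4 and A4.
From Db to A: 8 semitones over a fifth = augmented.

augmented fifth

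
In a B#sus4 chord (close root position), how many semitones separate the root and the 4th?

The chord tones of B# sus4 are B# E# F##.
B# to E# is a perfect fourth: 5 semitones.

5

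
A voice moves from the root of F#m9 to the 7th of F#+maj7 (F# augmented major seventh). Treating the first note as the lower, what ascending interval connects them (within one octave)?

M7

The root of F#m9 is F#; the 7th of F#+maj7 (F# augmented major seventh) is E#.
F# up to E# spans 7 letter names and 11 semitones — a major seventh.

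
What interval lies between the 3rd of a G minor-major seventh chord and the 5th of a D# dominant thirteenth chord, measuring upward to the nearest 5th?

augmented seventh

The 3rd of G minor-major seventh is Bb; the 5th of D# dominant thirteenth is A#.
From Bb to A#: 12 semitones over a seventh = augmented.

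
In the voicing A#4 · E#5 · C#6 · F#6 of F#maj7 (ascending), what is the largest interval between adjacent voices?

minor 6th

Adjacent intervals: A#4→E#5 = perfect fifth; E#5→C#6 = minor sixth; C#6→F#6 = perfect fourth.
The largest is E#5 to C#6, a minor sixth (8 semitones).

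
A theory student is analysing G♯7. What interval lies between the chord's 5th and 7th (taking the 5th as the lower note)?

m3

G♯7 is spelled G♯ B♯ D♯ F♯.
So we need the interval from D♯ up to F♯.
D♯ up to F♯ is 3 semitones, a half step narrower than a major third, so the interval is minor.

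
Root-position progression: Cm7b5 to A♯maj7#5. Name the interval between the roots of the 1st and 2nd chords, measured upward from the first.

The roots are C and A♯.
C up to A♯ is 10 semitones, a half step wider than a major sixth, so the interval is augmented.

A6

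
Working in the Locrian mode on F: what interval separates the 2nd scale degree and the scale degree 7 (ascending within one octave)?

major 6th

F locrian: F Gb Ab Bb Cb Db Eb.
So we need the interval from Gb up to Eb.
Gb up to Eb spans 6 letter names and 9 semitones — a major sixth.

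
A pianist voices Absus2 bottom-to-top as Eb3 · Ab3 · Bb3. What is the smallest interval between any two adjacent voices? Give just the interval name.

major second

Adjacent intervals: Eb3→Ab3 = perfect fourth; Ab3→Bb3 = major second.
The smallest is Ab3 to Bb3, a major second (2 semitones).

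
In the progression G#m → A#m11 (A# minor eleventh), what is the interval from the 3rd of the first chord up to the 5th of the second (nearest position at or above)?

augmented fourth

The 3rd of G#m is B; the 5th of A#m11 (A# minor eleventh) is E#.
From B to E#: 6 semitones over a fourth = augmented.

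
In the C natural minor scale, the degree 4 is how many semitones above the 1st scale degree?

5

The scale is C D Eb F G Ab Bb.
C up to F is a perfect fourth — 5 semitones.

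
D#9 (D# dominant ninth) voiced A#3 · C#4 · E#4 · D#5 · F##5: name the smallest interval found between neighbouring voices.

minor 3rd

Adjacent intervals: A#3→C#4 = minor third; C#4→E#4 = major third; E#4→D#5 = minor seventh; D#5→F##5 = major third.
The smallest is A#3 to C#4, a minor third (3 semitones).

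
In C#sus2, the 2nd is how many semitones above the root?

2

The chord tones of C#sus2 are C#-D#-G#.
C# to D# is a major second: 2 semitones.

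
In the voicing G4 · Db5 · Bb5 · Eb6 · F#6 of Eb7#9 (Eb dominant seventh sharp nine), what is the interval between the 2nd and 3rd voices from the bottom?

M6

Those voices are Db5 and Bb5.
Db up to Bb spans 6 letter names and 9 semitones — a major sixth.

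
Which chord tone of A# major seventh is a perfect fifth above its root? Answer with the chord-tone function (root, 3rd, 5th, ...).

5th

A#M7 (A# major seventh): A#, C##, E#, G##.
The root is A#. A perfect fifth above A# is E#.
E# is the chord's 5th.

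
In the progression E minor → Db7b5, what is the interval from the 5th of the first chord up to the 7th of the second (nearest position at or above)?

d2

The 5th of E minor is B; the 7th of Db7b5 is Cb.
From B to Cb: 0 semitones over a second = diminished.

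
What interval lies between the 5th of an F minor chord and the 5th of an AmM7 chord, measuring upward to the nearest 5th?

F minor has C as its 5th, and AmM7 has E as its 5th.
C up to E spans 3 letter names and 4 semitones — a major third.

major 3rd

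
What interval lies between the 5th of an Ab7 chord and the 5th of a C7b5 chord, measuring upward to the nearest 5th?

minor third

The 5th of Ab7 is Eb; the 5th of C7b5 is Gb.
From Eb to Gb: 3 semitones over a third = minor.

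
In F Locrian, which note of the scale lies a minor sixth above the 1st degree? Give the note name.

Db

The scale is F Gb Ab Bb Cb Db Eb.
The 1st degree is F; a minor sixth above that is Db — scale degree 6.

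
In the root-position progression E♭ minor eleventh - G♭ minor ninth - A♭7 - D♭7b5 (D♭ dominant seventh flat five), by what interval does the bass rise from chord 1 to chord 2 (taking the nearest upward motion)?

minor third

The roots are E♭ and G♭.
3 letter names make it a third; at 3 semitones (a half step narrower than major) the quality is minor.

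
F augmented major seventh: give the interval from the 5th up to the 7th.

minor third

Fmaj7#5 (F augmented major seventh) is spelled F–A–C#–E.
That puts C# below E.
3 letter names make it a third; at 3 semitones (a half step narrower than major) the quality is minor.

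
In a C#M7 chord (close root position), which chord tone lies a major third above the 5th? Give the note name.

B#

The chord tones of C#maj7 (C# major seventh) are C# E# G# B#.
The 5th is G#. A major third above G# is B#.
B# is the chord's 7th.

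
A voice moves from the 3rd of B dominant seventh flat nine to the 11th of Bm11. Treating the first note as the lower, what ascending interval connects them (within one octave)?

m2

B dominant seventh flat nine has D♯ as its 3rd, and Bm11 has E as its 11th.
D♯ up to E is 1 semitone, a half step narrower than a major second, so the interval is minor.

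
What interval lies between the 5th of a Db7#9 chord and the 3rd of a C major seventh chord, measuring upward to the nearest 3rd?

Db7#9 has Ab as its 5th, and C major seventh has E as its 3rd.
From Ab to E: 8 semitones over a fifth = augmented.

augmented fifth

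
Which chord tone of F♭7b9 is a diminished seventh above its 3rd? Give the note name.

Gbb

F♭ dominant seventh flat nine is spelled F♭ A♭ C♭ E𝄫 G𝄫.
The 3rd is A♭. A diminished seventh above A♭ is G𝄫.
G𝄫 is the chord's 9th.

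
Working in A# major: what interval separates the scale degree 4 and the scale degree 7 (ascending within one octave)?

A# major: A# B# C## D# E# F## G##.
So we need the interval from D# up to G##.
From D# to G##: 6 semitones over a fourth = augmented.

A4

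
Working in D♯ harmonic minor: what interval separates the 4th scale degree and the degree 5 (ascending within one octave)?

Spelling D♯ harmonic minor: D♯ E♯ F♯ G♯ A♯ B C𝄪.
4th scale degree = G♯; scale degree 5 = A♯.
Counting 2 letters and 2 half steps from G♯ gives a major second.

M2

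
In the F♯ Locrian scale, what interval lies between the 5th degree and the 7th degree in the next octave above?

major tenth

F♯ locrian: F♯ G A B C D E.
The 5th degree is C and the degree 7 (up an octave) is E.
Counting 10 letters and 16 half steps from C gives a major tenth.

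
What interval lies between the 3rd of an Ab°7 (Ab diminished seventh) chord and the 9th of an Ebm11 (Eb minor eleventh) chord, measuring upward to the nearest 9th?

augmented fourth

The 3rd of Ab°7 (Ab diminished seventh) is Cb; the 9th of Ebm11 (Eb minor eleventh) is F.
Cb up to F is 6 semitones, a half step wider than a perfect fourth, so the interval is augmented.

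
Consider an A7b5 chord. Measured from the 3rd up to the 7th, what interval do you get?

The chord tones of A7b5 are A–C♯–E♭–G.
That puts C♯ below G.
From C♯ to G: 6 semitones over a fifth = diminished.
This 3–7 tritone is the characteristic tension at the heart of the dominant sound.

diminished fifth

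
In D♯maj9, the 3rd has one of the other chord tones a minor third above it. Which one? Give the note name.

D♯maj9 (D♯ major ninth): D♯-F𝄪-A♯-C𝄪-E♯.
The 3rd is F𝄪. A minor third above F𝄪 is A♯.
A♯ is the chord's 5th.

A#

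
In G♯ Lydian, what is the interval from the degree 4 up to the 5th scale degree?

G♯ lydian: G♯ A♯ B♯ C𝄪 D♯ E♯ F𝄪.
Degree 4 = C𝄪; degree 5 = D♯.
2 letter names make it a second; at 1 semitone (a half step narrower than major) the quality is minor.

minor second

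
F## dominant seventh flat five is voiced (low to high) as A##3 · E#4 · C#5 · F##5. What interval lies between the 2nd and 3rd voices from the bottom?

minor sixth

Those voices are E#4 and C#5.
6 letter names make it a sixth; at 8 semitones (a half step narrower than major) the quality is minor.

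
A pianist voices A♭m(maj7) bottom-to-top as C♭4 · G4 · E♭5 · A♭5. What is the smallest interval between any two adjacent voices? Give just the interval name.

perfect fourth

Adjacent intervals: C♭4→G4 = augmented fifth; G4→E♭5 = minor sixth; E♭5→A♭5 = perfect fourth.
The smallest is E♭5 to A♭5, a perfect fourth (5 semitones).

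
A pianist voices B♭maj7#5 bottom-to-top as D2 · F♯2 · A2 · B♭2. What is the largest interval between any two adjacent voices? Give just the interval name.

major 3rd

Adjacent intervals: D2→F♯2 = major third; F♯2→A2 = minor third; A2→B♭2 = minor second.
The largest is D2 to F♯2, a major third (4 semitones).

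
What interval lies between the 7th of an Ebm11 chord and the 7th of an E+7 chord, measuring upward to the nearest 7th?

The 7th of Ebm11 is Db; the 7th of E+7 is D.
From Db to D: 1 semitone over a unison = augmented.

augmented unison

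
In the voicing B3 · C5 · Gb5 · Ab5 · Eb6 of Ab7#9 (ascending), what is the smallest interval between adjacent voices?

major second

Adjacent intervals: B3→C5 = minor ninth; C5→Gb5 = diminished fifth; Gb5→Ab5 = major second; Ab5→Eb6 = perfect fifth.
The smallest is Gb5 to Ab5, a major second (2 semitones).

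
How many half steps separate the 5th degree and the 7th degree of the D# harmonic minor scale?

4

The scale is D# E# F# G# A# B C##.
A# up to C## is a major third — 4 semitones.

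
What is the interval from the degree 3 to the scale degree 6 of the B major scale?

Spelling the B major scale: B C♯ D♯ E F♯ G♯ A♯.
So we need the interval from D♯ up to G♯.
D♯ up to G♯ spans 4 letter names and 5 semitones — a perfect fourth.

perfect 4th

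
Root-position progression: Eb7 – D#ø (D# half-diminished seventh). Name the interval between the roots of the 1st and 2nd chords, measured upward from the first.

augmented seventh

The roots are Eb and D#.
7 letter names make it a seventh; at 12 semitones (a half step wider than major) the quality is augmented.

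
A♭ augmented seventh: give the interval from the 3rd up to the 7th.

diminished 5th

A♭ augmented seventh is spelled A♭ C E G♭.
So we need the interval from C up to G♭.
C up to G♭ is 6 semitones, a half step narrower than a perfect fifth, so the interval is diminished.
That tritone between 3rd and 7th is what gives the dominant seventh its pull toward resolution.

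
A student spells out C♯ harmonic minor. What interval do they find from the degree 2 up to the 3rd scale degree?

minor 2nd

Spelling C♯ harmonic minor: C♯ D♯ E F♯ G♯ A B♯.
The degree 2 is D♯ and the scale degree 3 is E.
From D♯ to E: 1 semitone over a second = minor.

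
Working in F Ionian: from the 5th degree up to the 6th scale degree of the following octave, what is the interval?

Spelling F Ionian: F G A Bb C D E.
That puts C below D.
C up to D spans 9 letter names and 14 semitones — a major ninth.

major ninth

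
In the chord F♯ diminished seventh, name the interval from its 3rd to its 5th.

F♯°7 is spelled F♯–A–C–E♭.
The 3rd is A and the 5th is C.
3 letter names make it a third; at 3 semitones (a half step narrower than major) the quality is minor.

minor 3rd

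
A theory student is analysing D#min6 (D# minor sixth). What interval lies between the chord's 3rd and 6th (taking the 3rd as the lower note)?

augmented 4th

D#min6 (D# minor sixth) is spelled D#–F#–A#–B#.
So we need the interval from F# up to B#.
From F# to B#: 6 semitones over a fourth = augmented.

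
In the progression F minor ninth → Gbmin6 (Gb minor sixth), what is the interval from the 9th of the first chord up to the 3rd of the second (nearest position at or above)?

diminished third

The 9th of F minor ninth is G; the 3rd of Gbmin6 (Gb minor sixth) is Bbb.
G up to Bbb is 2 semitones, a whole step narrower than a major third, so the interval is diminished.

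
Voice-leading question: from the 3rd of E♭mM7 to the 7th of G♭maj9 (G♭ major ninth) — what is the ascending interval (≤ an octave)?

major 7th

E♭mM7 has G♭ as its 3rd, and G♭maj9 (G♭ major ninth) has F as its 7th.
Counting 7 letters and 11 half steps from G♭ gives a major seventh.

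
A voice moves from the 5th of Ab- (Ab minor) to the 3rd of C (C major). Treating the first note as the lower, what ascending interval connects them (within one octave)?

A1

Ab- (Ab minor) has Eb as its 5th, and C (C major) has E as its 3rd.
1 letter names make it a unison; at 1 semitone (a half step wider than perfect) the quality is augmented.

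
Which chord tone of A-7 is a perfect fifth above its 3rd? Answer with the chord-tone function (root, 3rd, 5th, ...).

Am7 is spelled A, C, E, G.
The 3rd is C. A perfect fifth above C is G.
G is the chord's 7th.

7th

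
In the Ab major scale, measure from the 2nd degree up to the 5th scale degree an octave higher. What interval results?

Spelling the Ab major scale: Ab Bb C Db Eb F G.
So we need the interval from Bb up to Eb.
Bb up to Eb spans 11 letter names and 17 semitones — a perfect eleventh.

perfect eleventh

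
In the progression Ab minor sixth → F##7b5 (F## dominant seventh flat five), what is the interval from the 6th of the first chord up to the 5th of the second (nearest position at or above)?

Ab minor sixth has F as its 6th, and F##7b5 (F## dominant seventh flat five) has C# as its 5th.
5 letter names make it a fifth; at 8 semitones (a half step wider than perfect) the quality is augmented.

augmented fifth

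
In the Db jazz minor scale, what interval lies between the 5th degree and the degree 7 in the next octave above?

Spelling the Db jazz minor scale: Db Eb Fb Gb Ab Bb C.
5th degree = Ab; degree 7 (up an octave) = C.
Counting 10 letters and 16 half steps from Ab gives a major tenth.

major 10th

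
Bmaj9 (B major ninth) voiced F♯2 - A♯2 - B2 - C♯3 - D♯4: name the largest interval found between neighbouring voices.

major 9th

Adjacent intervals: F♯2→A♯2 = major third; A♯2→B2 = minor second; B2→C♯3 = major second; C♯3→D♯4 = major ninth.
The largest is C♯3 to D♯4, a major ninth (14 semitones).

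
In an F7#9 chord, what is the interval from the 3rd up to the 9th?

Spelling the chord: F–A–C–Eb–G#.
3rd = A; 9th = G#.
From A to G# is 11 semitones, exactly the major seventh.

major 7th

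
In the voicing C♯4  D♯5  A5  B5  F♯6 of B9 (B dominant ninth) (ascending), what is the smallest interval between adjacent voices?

Adjacent intervals: C♯4→D♯5 = major ninth; D♯5→A5 = diminished fifth; A5→B5 = major second; B5→F♯6 = perfect fifth.
The smallest is A5 to B5, a major second (2 semitones).

major second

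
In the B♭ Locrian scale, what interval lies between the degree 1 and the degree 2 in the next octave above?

B♭ locrian: B♭ C♭ D♭ E♭ F♭ G♭ A♭.
That puts B♭ below C♭.
From B♭ to C♭: 13 semitones over a ninth = minor.

m9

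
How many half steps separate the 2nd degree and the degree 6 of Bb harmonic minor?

The scale is Bb C Db Eb F Gb A.
C up to Gb is a diminished fifth — 6 semitones.

6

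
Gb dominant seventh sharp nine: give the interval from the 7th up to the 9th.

The chord tones of Gb7#9 are Gb–Bb–Db–Fb–A.
That puts Fb below A.
Fb up to A is 5 semitones, a half step wider than a major third, so the interval is augmented.

augmented third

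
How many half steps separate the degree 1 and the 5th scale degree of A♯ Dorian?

The scale is A♯ B♯ C♯ D♯ E♯ F𝄪 G♯.
A♯ up to E♯ is a perfect fifth — 7 semitones.

7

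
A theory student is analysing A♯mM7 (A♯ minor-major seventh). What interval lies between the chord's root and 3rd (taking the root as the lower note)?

A♯m(maj7): A♯-C♯-E♯-G𝄪.
That puts A♯ below C♯.
A♯ up to C♯ is 3 semitones, a half step narrower than a major third, so the interval is minor.

minor third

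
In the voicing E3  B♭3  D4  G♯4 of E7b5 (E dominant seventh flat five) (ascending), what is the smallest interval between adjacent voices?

major third

Adjacent intervals: E3→B♭3 = diminished fifth; B♭3→D4 = major third; D4→G♯4 = augmented fourth.
The smallest is B♭3 to D4, a major third (4 semitones).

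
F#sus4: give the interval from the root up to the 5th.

F# sus4 is spelled F#-B-C#.
The root is F# and the 5th is C#.
Counting 5 letters and 7 half steps from F# gives a perfect fifth.

perfect fifth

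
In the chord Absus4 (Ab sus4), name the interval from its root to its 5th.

perfect fifth

Spelling the chord: Ab–Db–Eb.
So we need the interval from Ab up to Eb.
Counting 5 letters and 7 half steps from Ab gives a perfect fifth.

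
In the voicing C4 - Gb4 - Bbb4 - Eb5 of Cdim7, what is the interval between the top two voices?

augmented fourth

Those voices are Bbb4 and Eb5.
From Bbb to Eb: 6 semitones over a fourth = augmented.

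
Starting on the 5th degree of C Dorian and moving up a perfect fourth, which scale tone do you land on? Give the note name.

C

The scale is C D Eb F G A Bb.
The 5th degree is G; a perfect fourth above that is C — scale degree 1.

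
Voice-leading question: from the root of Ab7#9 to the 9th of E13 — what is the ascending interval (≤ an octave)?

The root of Ab7#9 is Ab; the 9th of E13 is F#.
From Ab to F#: 10 semitones over a sixth = augmented.

augmented 6th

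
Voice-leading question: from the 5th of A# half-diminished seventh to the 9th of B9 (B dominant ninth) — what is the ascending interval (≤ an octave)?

major 6th

The 5th of A# half-diminished seventh is E; the 9th of B9 (B dominant ninth) is C#.
From E to C# is 9 semitones, exactly the major sixth.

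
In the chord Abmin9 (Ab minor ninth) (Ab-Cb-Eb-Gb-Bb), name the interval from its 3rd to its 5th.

The 3rd is Cb and the 5th is Eb.
From Cb to Eb is 4 semitones, exactly the major third.

major 3rd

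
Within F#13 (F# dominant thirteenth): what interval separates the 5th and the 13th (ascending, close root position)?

F#13 is spelled F#–A#–C#–E–G#–D#.
So we need the interval from C# up to D#.
Counting 9 letters and 14 half steps from C# gives a major ninth.

major ninth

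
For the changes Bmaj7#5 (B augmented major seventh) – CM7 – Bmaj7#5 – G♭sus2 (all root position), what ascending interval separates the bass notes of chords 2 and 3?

The roots are C and B.
From C to B is 11 semitones, exactly the major seventh.

M7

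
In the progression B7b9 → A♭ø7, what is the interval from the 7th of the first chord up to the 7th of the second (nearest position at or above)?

d7

B7b9 has A as its 7th, and A♭ø7 has G♭ as its 7th.
7 letter names make it a seventh; at 9 semitones (a whole step narrower than major) the quality is diminished.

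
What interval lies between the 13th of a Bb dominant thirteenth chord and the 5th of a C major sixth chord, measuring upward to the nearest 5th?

perfect 1st

Bb dominant thirteenth has G as its 13th, and C major sixth has G as its 5th.
From G to G is 0 semitones, exactly the perfect unison.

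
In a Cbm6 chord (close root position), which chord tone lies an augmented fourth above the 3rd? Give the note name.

Spelling the chord: Cb-Ebb-Gb-Ab.
The 3rd is Ebb. An augmented fourth above Ebb is Ab.
Ab is the chord's 6th.

Ab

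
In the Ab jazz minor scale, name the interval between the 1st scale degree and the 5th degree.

perfect fifth

The scale runs Ab Bb Cb Db Eb F G.
That puts Ab below Eb.
From Ab to Eb is 7 semitones, exactly the perfect fifth.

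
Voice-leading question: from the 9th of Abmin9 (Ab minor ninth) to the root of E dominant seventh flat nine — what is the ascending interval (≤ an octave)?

augmented 4th

The 9th of Abmin9 (Ab minor ninth) is Bb; the root of E dominant seventh flat nine is E.
From Bb to E: 6 semitones over a fourth = augmented.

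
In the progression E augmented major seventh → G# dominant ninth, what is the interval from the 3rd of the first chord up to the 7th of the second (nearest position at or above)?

The 3rd of E augmented major seventh is G#; the 7th of G# dominant ninth is F#.
G# up to F# is 10 semitones, a half step narrower than a major seventh, so the interval is minor.

minor seventh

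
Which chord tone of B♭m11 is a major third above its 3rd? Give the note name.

F

B♭m11 is spelled B♭–D♭–F–A♭–C–E♭.
The 3rd is D♭. A major third above D♭ is F.
F is the chord's 5th.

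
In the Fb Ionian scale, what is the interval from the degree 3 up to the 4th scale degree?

Spelling the Fb Ionian scale: Fb Gb Ab Bbb Cb Db Eb.
Degree 3 = Ab; 4th scale degree = Bbb.
Ab up to Bbb is 1 semitone, a half step narrower than a major second, so the interval is minor.

minor 2nd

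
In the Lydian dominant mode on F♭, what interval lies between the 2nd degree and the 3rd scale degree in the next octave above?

Spelling the Lydian dominant mode on F♭: F♭ G♭ A♭ B♭ C♭ D♭ E𝄫.
So we need the interval from G♭ up to A♭.
G♭ up to A♭ spans 9 letter names and 14 semitones — a major ninth.

major ninth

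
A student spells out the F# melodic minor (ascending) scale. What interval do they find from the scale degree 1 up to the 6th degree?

major sixth

The scale runs F# G# A B C# D# E#.
Scale degree 1 = F#; scale degree 6 = D#.
From F# to D# is 9 semitones, exactly the major sixth.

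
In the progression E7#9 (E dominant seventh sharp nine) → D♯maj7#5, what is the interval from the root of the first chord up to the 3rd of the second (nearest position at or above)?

E7#9 (E dominant seventh sharp nine) has E as its root, and D♯maj7#5 has F𝄪 as its 3rd.
E up to F𝄪 is 3 semitones, a half step wider than a major second, so the interval is augmented.

augmented second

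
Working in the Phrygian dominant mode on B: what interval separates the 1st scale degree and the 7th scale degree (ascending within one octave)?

Spelling the Phrygian dominant mode on B: B C D# E F# G A.
So we need the interval from B up to A.
B up to A is 10 semitones, a half step narrower than a major seventh, so the interval is minor.

minor seventh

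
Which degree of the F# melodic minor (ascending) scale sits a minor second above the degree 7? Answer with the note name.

The scale is F# G# A B C# D# E#.
The degree 7 is E#; a minor second above that is F# — scale degree 1.

F#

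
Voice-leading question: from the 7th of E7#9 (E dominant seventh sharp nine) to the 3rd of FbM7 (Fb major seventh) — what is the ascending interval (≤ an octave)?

diminished fifth

The 7th of E7#9 (E dominant seventh sharp nine) is D; the 3rd of FbM7 (Fb major seventh) is Ab.
D up to Ab is 6 semitones, a half step narrower than a perfect fifth, so the interval is diminished.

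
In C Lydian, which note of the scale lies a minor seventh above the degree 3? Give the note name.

The scale is C D E F# G A B.
The degree 3 is E; a minor seventh above that is D — scale degree 2.

D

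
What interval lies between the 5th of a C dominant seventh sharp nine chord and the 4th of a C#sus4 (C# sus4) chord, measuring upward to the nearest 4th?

The 5th of C dominant seventh sharp nine is G; the 4th of C#sus4 (C# sus4) is F#.
From G to F# is 11 semitones, exactly the major seventh.

major seventh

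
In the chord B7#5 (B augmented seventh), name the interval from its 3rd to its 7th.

Spelling the chord: B D# F## A.
3rd = D#; 7th = A.
5 letter names make it a fifth; at 6 semitones (a half step narrower than perfect) the quality is diminished.
This 3–7 tritone is the characteristic tension at the heart of the dominant sound.

diminished fifth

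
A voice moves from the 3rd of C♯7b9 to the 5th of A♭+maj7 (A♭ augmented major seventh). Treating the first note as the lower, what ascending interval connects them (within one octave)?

diminished octave

C♯7b9 has E♯ as its 3rd, and A♭+maj7 (A♭ augmented major seventh) has E as its 5th.
E♯ up to E is 11 semitones, a half step narrower than a perfect octave, so the interval is diminished.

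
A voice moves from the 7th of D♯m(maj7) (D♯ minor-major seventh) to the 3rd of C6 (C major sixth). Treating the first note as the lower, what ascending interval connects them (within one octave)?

D♯m(maj7) (D♯ minor-major seventh) has C𝄪 as its 7th, and C6 (C major sixth) has E as its 3rd.
3 letter names make it a third; at 2 semitones (a whole step narrower than major) the quality is diminished.

diminished 3rd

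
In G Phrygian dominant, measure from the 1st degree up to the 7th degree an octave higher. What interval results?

minor fourteenth

The scale runs G A♭ B C D E♭ F.
That puts G below F.
G up to F is 22 semitones, a half step narrower than a major fourteenth, so the interval is minor.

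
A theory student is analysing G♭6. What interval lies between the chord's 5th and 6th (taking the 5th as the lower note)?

M2

G♭6: G♭-B♭-D♭-E♭.
That puts D♭ below E♭.
Counting 2 letters and 2 half steps from D♭ gives a major second.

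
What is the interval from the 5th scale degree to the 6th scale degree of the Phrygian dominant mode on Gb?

The scale runs Gb Abb Bb Cb Db Ebb Fb.
The 5th scale degree is Db and the 6th degree is Ebb.
2 letter names make it a second; at 1 semitone (a half step narrower than major) the quality is minor.

minor 2nd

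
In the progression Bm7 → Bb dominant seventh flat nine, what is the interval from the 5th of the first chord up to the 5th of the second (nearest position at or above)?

diminished octave

The 5th of Bm7 is F#; the 5th of Bb dominant seventh flat nine is F.
8 letter names make it an octave; at 11 semitones (a half step narrower than perfect) the quality is diminished.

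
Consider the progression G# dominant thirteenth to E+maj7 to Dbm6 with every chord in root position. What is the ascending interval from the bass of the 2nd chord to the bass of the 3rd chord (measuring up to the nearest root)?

The roots are E and Db.
7 letter names make it a seventh; at 9 semitones (a whole step narrower than major) the quality is diminished.

diminished seventh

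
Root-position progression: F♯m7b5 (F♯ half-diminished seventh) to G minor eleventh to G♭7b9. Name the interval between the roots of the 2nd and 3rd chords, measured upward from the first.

diminished 8th

The roots are G and G♭.
From G to G♭: 11 semitones over an octave = diminished.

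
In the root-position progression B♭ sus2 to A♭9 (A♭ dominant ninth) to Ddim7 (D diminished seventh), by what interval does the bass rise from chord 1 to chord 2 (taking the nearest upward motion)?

The roots are B♭ and A♭.
B♭ up to A♭ is 10 semitones, a half step narrower than a major seventh, so the interval is minor.

minor seventh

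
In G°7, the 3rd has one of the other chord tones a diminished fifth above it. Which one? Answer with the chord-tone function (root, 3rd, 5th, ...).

7th

Gdim7: G-Bb-Db-Fb.
The 3rd is Bb. A diminished fifth above Bb is Fb.
Fb is the chord's 7th.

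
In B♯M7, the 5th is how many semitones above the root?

B♯maj7: B♯, D𝄪, F𝄪, A𝄪.
B♯ to F𝄪 is a perfect fifth: 7 semitones.

7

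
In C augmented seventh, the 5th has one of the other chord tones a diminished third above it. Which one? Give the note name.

The chord tones of C augmented seventh are C–E–G#–Bb.
The 5th is G#. A diminished third above G# is Bb.
Bb is the chord's 7th.

Bb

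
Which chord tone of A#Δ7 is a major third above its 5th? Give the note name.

A#maj7: A#, C##, E#, G##.
The 5th is E#. A major third above E# is G##.
G## is the chord's 7th.

G##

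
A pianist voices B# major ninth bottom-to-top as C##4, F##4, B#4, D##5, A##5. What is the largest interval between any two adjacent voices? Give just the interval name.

Adjacent intervals: C##4→F##4 = perfect fourth; F##4→B#4 = perfect fourth; B#4→D##5 = major third; D##5→A##5 = perfect fifth.
The largest is D##5 to A##5, a perfect fifth (7 semitones).

P5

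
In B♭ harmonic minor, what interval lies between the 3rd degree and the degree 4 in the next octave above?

major 9th

B♭ harmonic minor: B♭ C D♭ E♭ F G♭ A.
So we need the interval from D♭ up to E♭.
Counting 9 letters and 14 half steps from D♭ gives a major ninth.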